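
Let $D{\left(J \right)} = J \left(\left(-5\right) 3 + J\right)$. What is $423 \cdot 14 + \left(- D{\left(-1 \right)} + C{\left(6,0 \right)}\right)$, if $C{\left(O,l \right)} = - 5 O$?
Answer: $5876$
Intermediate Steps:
$D{\left(J \right)} = J \left(-15 + J\right)$
$423 \cdot 14 + \left(- D{\left(-1 \right)} + C{\left(6,0 \right)}\right) = 423 \cdot 14 - \left(30 - \left(-15 - 1\right)\right) = 5922 - \left(30 - -16\right) = 5922 - 46 = 5876$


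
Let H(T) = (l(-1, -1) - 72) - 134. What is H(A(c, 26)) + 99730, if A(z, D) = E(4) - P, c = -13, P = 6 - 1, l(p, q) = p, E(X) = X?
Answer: 99523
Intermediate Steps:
P = 5
A(z, D) = -1 (A(z, D) = 4 - 1*5 = 4 - 5 = -1)
H(T) = -207 (H(T) = (-1 - 72) - 134 = -73 - 134 = -207)
H(A(c, 26)) + 99730 = -207 + 99730 = 99523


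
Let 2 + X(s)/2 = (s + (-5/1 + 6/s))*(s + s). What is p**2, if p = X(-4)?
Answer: 26896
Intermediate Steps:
X(s) = -4 + 4*s*(-5 + s + 6/s) (X(s) = -4 + 2*((s + (-5/1 + 6/s))*(s + s)) = -4 + 2*((s + (-5*1 + 6/s))*(2*s)) = -4 + 2*((s + (-5 + 6/s))*(2*s)) = -4 + 2*((-5 + s + 6/s)*(2*s)) = -4 + 2*(2*s*(-5 + s + 6/s)) = -4 + 4*s*(-5 + s + 6/s))
p = 164 (p = 20 - 20*(-4) + 4*(-4)**2 = 20 + 80 + 4*16 = 20 + 80 + 64 = 164)
p**2 = 164**2 = 26896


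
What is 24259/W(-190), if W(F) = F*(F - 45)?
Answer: 24259/44650 ≈ 0.54331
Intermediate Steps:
W(F) = F*(-45 + F)
24259/W(-190) = 24259/((-190*(-45 - 190))) = 24259/((-190*(-235))) = 24259/44650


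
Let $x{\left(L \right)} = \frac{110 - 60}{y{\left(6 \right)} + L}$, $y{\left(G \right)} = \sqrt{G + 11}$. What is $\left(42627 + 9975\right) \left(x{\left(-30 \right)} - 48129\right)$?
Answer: $- \frac{2235553807014}{883} - \frac{2630100 \sqrt{17}}{883} \approx -2.5318 \cdot 10^{9}$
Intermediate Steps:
$y{\left(G \right)} = \sqrt{11 + G}$
$x{\left(L \right)} = \frac{50}{L + \sqrt{17}}$ ($x{\left(L \right)} = \frac{110 - 60}{\sqrt{11 + 6} + L} = \frac{50}{\sqrt{17} + L} = \frac{50}{L + \sqrt{17}}$)
$\left(42627 + 9975\right) \left(x{\left(-30 \right)} - 48129\right) = \left(42627 + 9975\right) \left(\frac{50}{-30 + \sqrt{17}} - 48129\right) = 52602 \left(-48129 + \frac{50}{-30 + \sqrt{17}}\right) = -2531681658 + \frac{2630100}{-30 + \sqrt{17}}$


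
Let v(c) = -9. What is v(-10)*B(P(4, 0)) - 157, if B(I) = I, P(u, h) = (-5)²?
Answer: -382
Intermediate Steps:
P(u, h) = 25
v(-10)*B(P(4, 0)) - 157 = -9*25 - 157 = -225 - 157 = -382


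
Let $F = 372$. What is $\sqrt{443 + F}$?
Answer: $\sqrt{815} \approx 28.548$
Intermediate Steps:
$\sqrt{443 + F} = \sqrt{443 + 372} = \sqrt{815}$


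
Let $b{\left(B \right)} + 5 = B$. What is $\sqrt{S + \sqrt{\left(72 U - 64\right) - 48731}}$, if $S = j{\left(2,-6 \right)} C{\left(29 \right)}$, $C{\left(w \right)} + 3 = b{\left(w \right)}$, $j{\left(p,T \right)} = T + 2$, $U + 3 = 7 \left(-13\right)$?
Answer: $\sqrt{-84 + i \sqrt{55563}} \approx 9.117 + 12.927 i$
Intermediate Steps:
$U = -94$ ($U = -3 + 7 \left(-13\right) = -3 - 91 = -94$)
$b{\left(B \right)} = -5 + B$
$j{\left(p,T \right)} = 2 + T$
$C{\left(w \right)} = -8 + w$ ($C{\left(w \right)} = -3 + \left(-5 + w\right) = -8 + w$)
$S = -84$ ($S = \left(2 - 6\right) \left(-8 + 29\right) = \left(-4\right) 21 = -84$)
$\sqrt{S + \sqrt{\left(72 U - 64\right) - 48731}} = \sqrt{-84 + \sqrt{\left(72 \left(-94\right) - 64\right) - 48731}} = \sqrt{-84 + \sqrt{\left(-6768 - 64\right) - 48731}} = \sqrt{-84 + \sqrt{-6832 - 48731}} = \sqrt{-84 + \sqrt{-55563}} = \sqrt{-84 + i \sqrt{55563}}$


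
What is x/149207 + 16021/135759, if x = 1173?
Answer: 2549690654/20256193113 ≈ 0.12587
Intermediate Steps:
x/149207 + 16021/135759 = 1173/149207 + 16021/135759 = 2549690654/20256193113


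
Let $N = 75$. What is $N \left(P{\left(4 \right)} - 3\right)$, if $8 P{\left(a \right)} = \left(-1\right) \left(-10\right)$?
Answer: $- \frac{525}{4} \approx -131.25$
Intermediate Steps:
$P{\left(a \right)} = \frac{5}{4}$ ($P{\left(a \right)} = \frac{\left(-1\right) \left(-10\right)}{8} = \frac{1}{8} \cdot 10 = \frac{5}{4}$)
$N \left(P{\left(4 \right)} - 3\right) = 75 \left(\frac{5}{4} - 3\right) = 75 \left(- \frac{7}{4}\right) = - \frac{525}{4}$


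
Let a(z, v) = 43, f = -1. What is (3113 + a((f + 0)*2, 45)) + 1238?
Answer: 4394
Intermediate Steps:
(3113 + a((f + 0)*2, 45)) + 1238 = (3113 + 43) + 1238 = 3156 + 1238 = 4394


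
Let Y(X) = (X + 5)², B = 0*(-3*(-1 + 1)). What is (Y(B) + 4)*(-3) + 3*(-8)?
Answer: -111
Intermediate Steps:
B = 0 (B = 0*(-3*0) = 0*0 = 0)
Y(X) = (5 + X)²
(Y(B) + 4)*(-3) + 3*(-8) = ((5 + 0)² + 4)*(-3) + 3*(-8) = (5² + 4)*(-3) - 24 = (25 + 4)*(-3) - 24 = 29*(-3) - 24 = -87 - 24 = -111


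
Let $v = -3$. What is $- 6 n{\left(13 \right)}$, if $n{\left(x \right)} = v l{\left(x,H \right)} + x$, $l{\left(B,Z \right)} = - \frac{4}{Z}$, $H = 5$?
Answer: $- \frac{462}{5} \approx -92.4$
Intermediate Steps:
$n{\left(x \right)} = \frac{12}{5} + x$ ($n{\left(x \right)} = - 3 \left(- \frac{4}{5}\right) + x = - 3 \left(\left(-4\right) \frac{1}{5}\right) + x = \left(-3\right) \left(- \frac{4}{5}\right) + x = \frac{12}{5} + x$)
$- 6 n{\left(13 \right)} = - 6 \left(\frac{12}{5} + 13\right) = \left(-6\right) \frac{77}{5} = - \frac{462}{5}$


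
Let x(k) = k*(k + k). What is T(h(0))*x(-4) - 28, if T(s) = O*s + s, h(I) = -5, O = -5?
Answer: 612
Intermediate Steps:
T(s) = -4*s (T(s) = -5*s + s = -4*s)
x(k) = 2*k² (x(k) = k*(2*k) = 2*k²)
T(h(0))*x(-4) - 28 = (-4*(-5))*(2*(-4)²) - 28 = 20*(2*16) - 28 = 20*32 - 28 = 640 - 28 = 612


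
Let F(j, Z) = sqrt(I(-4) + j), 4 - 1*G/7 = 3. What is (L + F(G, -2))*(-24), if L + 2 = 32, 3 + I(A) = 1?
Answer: -720 - 24*sqrt(5) ≈ -773.67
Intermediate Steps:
G = 7 (G = 28 - 7*3 = 28 - 21 = 7)
I(A) = -2 (I(A) = -3 + 1 = -2)
L = 30 (L = -2 + 32 = 30)
F(j, Z) = sqrt(-2 + j)
(L + F(G, -2))*(-24) = (30 + sqrt(-2 + 7))*(-24) = (30 + sqrt(5))*(-24) = -720 - 24*sqrt(5)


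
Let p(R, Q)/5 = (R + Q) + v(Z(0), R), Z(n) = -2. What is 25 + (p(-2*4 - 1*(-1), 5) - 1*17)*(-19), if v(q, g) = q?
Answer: 728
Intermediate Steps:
p(R, Q) = -10 + 5*Q + 5*R (p(R, Q) = 5*((R + Q) - 2) = 5*((Q + R) - 2) = 5*(-2 + Q + R) = -10 + 5*Q + 5*R)
25 + (p(-2*4 - 1*(-1), 5) - 1*17)*(-19) = 25 + ((-10 + 5*5 + 5*(-2*4 - 1*(-1))) - 1*17)*(-19) = 25 + ((-10 + 25 + 5*(-8 + 1)) - 17)*(-19) = 25 + ((-10 + 25 + 5*(-7)) - 17)*(-19) = 25 + ((-10 + 25 - 35) - 17)*(-19) = 25 + (-20 - 17)*(-19) = 25 - 37*(-19) = 25 + 703 = 728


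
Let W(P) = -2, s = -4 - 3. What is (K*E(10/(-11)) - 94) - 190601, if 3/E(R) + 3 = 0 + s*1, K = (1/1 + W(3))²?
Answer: -1906953/10 ≈ -1.9070e+5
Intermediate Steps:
s = -7
K = 1 (K = (1/1 - 2)² = (1 - 2)² = (-1)² = 1)
E(R) = -3/10 (E(R) = 3/(-3 + (0 - 7*1)) = 3/(-3 + (0 - 7)) = 3/(-3 - 7) = 3/(-10) = 3*(-⅒) = -3/10)
(K*E(10/(-11)) - 94) - 190601 = (1*(-3/10) - 94) - 190601 = (-3/10 - 94) - 190601 = -943/10 - 190601 = -1906953/10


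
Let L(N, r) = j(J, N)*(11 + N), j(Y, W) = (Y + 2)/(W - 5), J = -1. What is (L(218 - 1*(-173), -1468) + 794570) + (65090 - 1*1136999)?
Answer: -53526226/193 ≈ -2.7734e+5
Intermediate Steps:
j(Y, W) = (2 + Y)/(-5 + W)
L(N, r) = (11 + N)/(-5 + N) (L(N, r) = ((2 - 1)/(-5 + N))*(11 + N) = (1/(-5 + N))*(11 + N) = (11 + N)/(-5 + N))
(L(218 - 1*(-173), -1468) + 794570) + (65090 - 1*1136999) = ((11 + (218 - 1*(-173)))/(-5 + (218 - 1*(-173))) + 794570) + (65090 - 1*1136999) = ((11 + (218 + 173))/(-5 + (218 + 173)) + 794570) + (65090 - 1136999) = ((11 + 391)/(-5 + 391) + 794570) - 1071909 = (402/386 + 794570) - 1071909 = ((1/386)*402 + 794570) - 1071909 = (201/193 + 794570) - 1071909 = 153352211/193 - 1071909 = -53526226/193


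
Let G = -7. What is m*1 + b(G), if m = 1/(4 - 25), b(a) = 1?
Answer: 20/21 ≈ 0.95238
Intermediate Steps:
m = -1/21 (m = 1/(-21) = -1/21 ≈ -0.047619)
m*1 + b(G) = -1/21*1 + 1 = -1/21 + 1 = 20/21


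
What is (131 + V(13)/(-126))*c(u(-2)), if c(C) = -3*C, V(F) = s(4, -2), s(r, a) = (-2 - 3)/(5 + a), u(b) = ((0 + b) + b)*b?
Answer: -198092/63 ≈ -3144.3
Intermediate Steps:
u(b) = 2*b² (u(b) = (b + b)*b = (2*b)*b = 2*b²)
s(r, a) = -5/(5 + a)
V(F) = -5/3 (V(F) = -5/(5 - 2) = -5/3)
(131 + V(13)/(-126))*c(u(-2)) = (131 - 5/3/(-126))*(-6*(-2)²) = (131 - 5/3*(-1/126))*(-6*4) = (131 + 5/378)*(-3*8) = (49523/378)*(-24) = -198092/63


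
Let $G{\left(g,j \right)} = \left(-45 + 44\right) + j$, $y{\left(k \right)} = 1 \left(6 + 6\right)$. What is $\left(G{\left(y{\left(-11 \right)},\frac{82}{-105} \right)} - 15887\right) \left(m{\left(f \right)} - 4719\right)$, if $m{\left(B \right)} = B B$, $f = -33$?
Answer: $\frac{403733924}{7} \approx 5.7676 \cdot 10^{7}$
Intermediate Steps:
$m{\left(B \right)} = B^{2}$
$y{\left(k \right)} = 12$ ($y{\left(k \right)} = 1 \cdot 12 = 12$)
$G{\left(g,j \right)} = -1 + j$
$\left(G{\left(y{\left(-11 \right)},\frac{82}{-105} \right)} - 15887\right) \left(m{\left(f \right)} - 4719\right) = \left(\left(-1 + \frac{82}{-105}\right) - 15887\right) \left(\left(-33\right)^{2} - 4719\right) = \left(\left(-1 + 82 \left(- \frac{1}{105}\right)\right) - 15887\right) \left(1089 - 4719\right) = \left(\left(-1 - \frac{82}{105}\right) - 15887\right) \left(-3630\right) = \left(- \frac{187}{105} - 15887\right) \left(-3630\right) = \left(- \frac{1668322}{105}\right) \left(-3630\right) = \frac{403733924}{7}$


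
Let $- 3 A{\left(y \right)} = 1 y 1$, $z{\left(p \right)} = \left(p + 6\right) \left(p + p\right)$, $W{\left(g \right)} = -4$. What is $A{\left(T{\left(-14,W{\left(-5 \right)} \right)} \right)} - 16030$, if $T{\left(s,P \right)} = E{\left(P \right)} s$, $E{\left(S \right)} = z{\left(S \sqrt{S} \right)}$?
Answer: $- \frac{49882}{3} - 448 i \approx -16627.0 - 448.0 i$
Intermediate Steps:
$z{\left(p \right)} = 2 p \left(6 + p\right)$ ($z{\left(p \right)} = \left(6 + p\right) 2 p = 2 p \left(6 + p\right)$)
$E{\left(S \right)} = 2 S^{\frac{3}{2}} \left(6 + S^{\frac{3}{2}}\right)$ ($E{\left(S \right)} = 2 S \sqrt{S} \left(6 + S \sqrt{S}\right) = 2 S^{\frac{3}{2}} \left(6 + S^{\frac{3}{2}}\right)$)
$T{\left(s,P \right)} = s \left(2 P^{3} + 12 P^{\frac{3}{2}}\right)$ ($T{\left(s,P \right)} = \left(2 P^{3} + 12 P^{\frac{3}{2}}\right) s = s \left(2 P^{3} + 12 P^{\frac{3}{2}}\right)$)
$A{\left(y \right)} = - \frac{y}{3}$ ($A{\left(y \right)} = - \frac{1 y 1}{3} = - \frac{y 1}{3} = - \frac{y}{3}$)
$A{\left(T{\left(-14,W{\left(-5 \right)} \right)} \right)} - 16030 = - \frac{2 \left(-14\right) \left(\left(-4\right)^{3} + 6 \left(-4\right)^{\frac{3}{2}}\right)}{3} - 16030 = - \frac{2 \left(-14\right) \left(-64 + 6 \left(- 8 i\right)\right)}{3} - 16030 = - \frac{2 \left(-14\right) \left(-64 - 48 i\right)}{3} - 16030 = - \frac{1792 + 1344 i}{3} - 16030 = \left(- \frac{1792}{3} - 448 i\right) - 16030 = - \frac{49882}{3} - 448 i$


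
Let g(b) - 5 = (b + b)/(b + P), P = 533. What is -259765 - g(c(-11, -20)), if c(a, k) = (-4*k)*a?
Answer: -90141950/347 ≈ -2.5978e+5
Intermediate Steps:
c(a, k) = -4*a*k
g(b) = 5 + 2*b/(533 + b) (g(b) = 5 + (b + b)/(b + 533) = 5 + (2*b)/(533 + b) = 5 + 2*b/(533 + b))
-259765 - g(c(-11, -20)) = -259765 - (2665 + 7*(-4*(-11)*(-20)))/(533 - 4*(-11)*(-20)) = -259765 - (2665 + 7*(-880))/(533 - 880) = -259765 - (2665 - 6160)/(-347) = -259765 - (-1)*(-3495)/347 = -259765 - 1*3495/347 = -259765 - 3495/347 = -90141950/347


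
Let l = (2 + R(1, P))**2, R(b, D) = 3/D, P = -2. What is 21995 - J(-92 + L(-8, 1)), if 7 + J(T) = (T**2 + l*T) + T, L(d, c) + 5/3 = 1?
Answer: 243553/18 ≈ 13531.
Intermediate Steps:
L(d, c) = -2/3 (L(d, c) = -5/3 + 1 = -2/3)
l = 1/4 (l = (2 + 3/(-2))**2 = (2 + 3*(-1/2))**2 = (2 - 3/2)**2 = (1/2)**2 = 1/4 ≈ 0.25000)
J(T) = -7 + T**2 + 5*T/4 (J(T) = -7 + ((T**2 + T/4) + T) = -7 + (T**2 + 5*T/4) = -7 + T**2 + 5*T/4)
21995 - J(-92 + L(-8, 1)) = 21995 - (-7 + (-92 - 2/3)**2 + 5*(-92 - 2/3)/4) = 21995 - (-7 + (-278/3)**2 + (5/4)*(-278/3)) = 21995 - (-7 + 77284/9 - 695/6) = 21995 - 1*152357/18 = 21995 - 152357/18 = 243553/18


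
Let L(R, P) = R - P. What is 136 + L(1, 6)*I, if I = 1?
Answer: 131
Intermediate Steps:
136 + L(1, 6)*I = 136 + (1 - 1*6)*1 = 136 + (1 - 6)*1 = 136 - 5*1 = 136 - 5 = 131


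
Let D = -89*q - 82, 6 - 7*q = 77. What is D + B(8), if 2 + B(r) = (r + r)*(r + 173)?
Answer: 26003/7 ≈ 3714.7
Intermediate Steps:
q = -71/7 (q = 6/7 - ⅐*77 = 6/7 - 11 = -71/7 ≈ -10.143)
B(r) = -2 + 2*r*(173 + r) (B(r) = -2 + (r + r)*(r + 173) = -2 + (2*r)*(173 + r) = -2 + 2*r*(173 + r))
D = 5745/7 (D = -89*(-71/7) - 82 = 6319/7 - 82 = 5745/7 ≈ 820.71)
D + B(8) = 5745/7 + (-2 + 2*8² + 346*8) = 5745/7 + (-2 + 2*64 + 2768) = 5745/7 + (-2 + 128 + 2768) = 5745/7 + 2894 = 26003/7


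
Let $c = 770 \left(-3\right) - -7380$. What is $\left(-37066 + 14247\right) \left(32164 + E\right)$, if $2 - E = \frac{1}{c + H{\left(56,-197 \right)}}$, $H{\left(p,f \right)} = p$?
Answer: $- \frac{3762463237385}{5126} \approx -7.34 \cdot 10^{8}$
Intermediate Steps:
$c = 5070$ ($c = -2310 + 7380 = 5070$)
$E = \frac{10251}{5126}$ ($E = 2 - \frac{1}{5070 + 56} = 2 - \frac{1}{5126} = \frac{10251}{5126} \approx 1.9998$)
$\left(-37066 + 14247\right) \left(32164 + E\right) = \left(-37066 + 14247\right) \left(32164 + \frac{10251}{5126}\right) = \left(-22819\right) \frac{164882915}{5126} = - \frac{3762463237385}{5126}$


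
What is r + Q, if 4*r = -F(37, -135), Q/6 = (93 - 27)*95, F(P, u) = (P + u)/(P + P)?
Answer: 5567809/148 ≈ 37620.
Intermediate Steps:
F(P, u) = (P + u)/(2*P) (F(P, u) = (P + u)/((2*P)) = (P + u)*(1/(2*P)) = (P + u)/(2*P))
Q = 37620 (Q = 6*((93 - 27)*95) = 6*(66*95) = 6*6270 = 37620)
r = 49/148 (r = (-(37 - 135)/(2*37))/4 = (-(-98)/(2*37))/4 = (-1*(-49/37))/4 = (1/4)*(49/37) = 49/148 ≈ 0.33108)
r + Q = 49/148 + 37620 = 5567809/148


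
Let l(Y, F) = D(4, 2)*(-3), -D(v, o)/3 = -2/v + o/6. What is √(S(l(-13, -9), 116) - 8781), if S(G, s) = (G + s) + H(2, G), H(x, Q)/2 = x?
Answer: 15*I*√154/2 ≈ 93.073*I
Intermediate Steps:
D(v, o) = 6/v - o/2 (D(v, o) = -3*(-2/v + o/6) = 6/v - o/2)
l(Y, F) = -3/2 (l(Y, F) = (6/4 - ½*2)*(-3) = (6*(¼) - 1)*(-3) = (3/2 - 1)*(-3) = (½)*(-3) = -3/2)
H(x, Q) = 2*x
S(G, s) = 4 + G + s (S(G, s) = (G + s) + 2*2 = (G + s) + 4 = 4 + G + s)
√(S(l(-13, -9), 116) - 8781) = √((4 - 3/2 + 116) - 8781) = √(237/2 - 8781) = √(-17325/2) = 15*I*√154/2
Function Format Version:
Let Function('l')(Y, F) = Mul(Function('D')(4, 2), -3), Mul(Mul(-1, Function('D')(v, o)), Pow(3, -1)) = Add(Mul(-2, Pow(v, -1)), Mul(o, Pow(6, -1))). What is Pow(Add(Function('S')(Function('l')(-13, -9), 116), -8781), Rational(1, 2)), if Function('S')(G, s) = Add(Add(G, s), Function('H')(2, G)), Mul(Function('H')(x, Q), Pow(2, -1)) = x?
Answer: Mul(Rational(15, 2), I, Pow(154, Rational(1, 2))) ≈ Mul(93.073, I)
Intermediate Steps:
Function('D')(v, o) = Add(Mul(6, Pow(v, -1)), Mul(Rational(-1, 2), o)) (Function('D')(v, o) = Mul(-3, Add(Mul(-2, Pow(v, -1)), Mul(o, Pow(6, -1)))) = Mul(-3, Add(Mul(-2, Pow(v, -1)), Mul(o, Rational(1, 6)))) = Mul(-3, Add(Mul(-2, Pow(v, -1)), Mul(Rational(1, 6), o))) = Add(Mul(6, Pow(v, -1)), Mul(Rational(-1, 2), o)))
Function('l')(Y, F) = Rational(-3, 2) (Function('l')(Y, F) = Mul(Add(Mul(6, Pow(4, -1)), Mul(Rational(-1, 2), 2)), -3) = Mul(Add(Mul(6, Rational(1, 4)), -1), -3) = Mul(Add(Rational(3, 2), -1), -3) = Mul(Rational(1, 2), -3) = Rational(-3, 2))
Function('H')(x, Q) = Mul(2, x)
Function('S')(G, s) = Add(4, G, s) (Function('S')(G, s) = Add(Add(G, s), Mul(2, 2)) = Add(Add(G, s), 4) = Add(4, G, s))
Pow(Add(Function('S')(Function('l')(-13, -9), 116), -8781), Rational(1, 2)) = Pow(Add(Add(4, Rational(-3, 2), 116), -8781), Rational(1, 2)) = Pow(Add(Rational(237, 2), -8781), Rational(1, 2)) = Pow(Rational(-17325, 2), Rational(1, 2)) = Mul(Rational(15, 2), I, Pow(154, Rational(1, 2)))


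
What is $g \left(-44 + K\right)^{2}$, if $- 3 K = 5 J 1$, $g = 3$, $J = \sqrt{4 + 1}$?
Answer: $\frac{17549}{3} + 440 \sqrt{5} \approx 6833.5$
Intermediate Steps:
$J = \sqrt{5} \approx 2.2361$
$K = - \frac{5 \sqrt{5}}{3}$ ($K = - \frac{5 \sqrt{5} \cdot 1}{3} = - \frac{5 \sqrt{5}}{3} \approx -3.7268$)
$g \left(-44 + K\right)^{2} = 3 \left(-44 - \frac{5 \sqrt{5}}{3}\right)^{2}$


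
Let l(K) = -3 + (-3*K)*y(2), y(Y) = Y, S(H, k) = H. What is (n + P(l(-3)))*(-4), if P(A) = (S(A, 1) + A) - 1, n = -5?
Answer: -96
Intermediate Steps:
l(K) = -3 - 6*K (l(K) = -3 - 3*K*2 = -3 - 6*K)
P(A) = -1 + 2*A (P(A) = (A + A) - 1 = 2*A - 1 = -1 + 2*A)
(n + P(l(-3)))*(-4) = (-5 + (-1 + 2*(-3 - 6*(-3))))*(-4) = (-5 + (-1 + 2*(-3 + 18)))*(-4) = (-5 + (-1 + 2*15))*(-4) = (-5 + (-1 + 30))*(-4) = (-5 + 29)*(-4) = 24*(-4) = -96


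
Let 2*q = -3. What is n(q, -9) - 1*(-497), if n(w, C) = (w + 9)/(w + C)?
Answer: 3474/7 ≈ 496.29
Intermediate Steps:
q = -3/2 (q = (½)*(-3) = -3/2 ≈ -1.5000)
n(w, C) = (9 + w)/(C + w)
n(q, -9) - 1*(-497) = (9 - 3/2)/(-9 - 3/2) - 1*(-497) = (15/2)/(-21/2) + 497 = -2/21*15/2 + 497 = -5/7 + 497 = 3474/7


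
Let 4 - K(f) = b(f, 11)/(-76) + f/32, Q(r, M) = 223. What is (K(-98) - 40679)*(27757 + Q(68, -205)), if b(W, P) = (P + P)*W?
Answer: -86548386535/76 ≈ -1.1388e+9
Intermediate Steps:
b(W, P) = 2*P*W (b(W, P) = (2*P)*W = 2*P*W)
K(f) = 4 + 157*f/608 (K(f) = 4 - ((2*11*f)/(-76) + f/32) = 4 - ((22*f)*(-1/76) + f*(1/32)) = 4 - (-11*f/38 + f/32) = 4 - (-157)*f/608 = 4 + 157*f/608)
(K(-98) - 40679)*(27757 + Q(68, -205)) = ((4 + (157/608)*(-98)) - 40679)*(27757 + 223) = ((4 - 7693/304) - 40679)*27980 = (-6477/304 - 40679)*27980 = -12372893/304*27980 = -86548386535/76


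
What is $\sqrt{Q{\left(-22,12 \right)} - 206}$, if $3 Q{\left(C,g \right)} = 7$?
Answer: $\frac{i \sqrt{1833}}{3} \approx 14.271 i$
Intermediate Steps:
$Q{\left(C,g \right)} = \frac{7}{3}$ ($Q{\left(C,g \right)} = \frac{1}{3} \cdot 7 = \frac{7}{3}$)
$\sqrt{Q{\left(-22,12 \right)} - 206} = \sqrt{\frac{7}{3} - 206} = \sqrt{- \frac{611}{3}} = \frac{i \sqrt{1833}}{3}$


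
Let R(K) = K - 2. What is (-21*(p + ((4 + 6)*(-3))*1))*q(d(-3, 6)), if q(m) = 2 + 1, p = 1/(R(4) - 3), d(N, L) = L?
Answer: 1953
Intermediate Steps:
R(K) = -2 + K
p = -1 (p = 1/((-2 + 4) - 3) = 1/(2 - 3) = 1/(-1) = -1)
q(m) = 3
(-21*(p + ((4 + 6)*(-3))*1))*q(d(-3, 6)) = -21*(-1 + ((4 + 6)*(-3))*1)*3 = -21*(-1 + (10*(-3))*1)*3 = -21*(-1 - 30*1)*3 = -21*(-1 - 30)*3 = -21*(-31)*3 = 651*3 = 1953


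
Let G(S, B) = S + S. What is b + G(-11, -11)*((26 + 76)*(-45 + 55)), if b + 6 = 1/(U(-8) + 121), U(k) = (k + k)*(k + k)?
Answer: -8462141/377 ≈ -22446.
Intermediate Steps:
U(k) = 4*k² (U(k) = (2*k)*(2*k) = 4*k²)
G(S, B) = 2*S
b = -2261/377 (b = -6 + 1/(4*(-8)² + 121) = -6 + 1/(4*64 + 121) = -6 + 1/(256 + 121) = -6 + 1/377 = -2261/377 ≈ -5.9973)
b + G(-11, -11)*((26 + 76)*(-45 + 55)) = -2261/377 + (2*(-11))*((26 + 76)*(-45 + 55)) = -2261/377 - 2244*10 = -2261/377 - 22*1020 = -2261/377 - 22440 = -8462141/377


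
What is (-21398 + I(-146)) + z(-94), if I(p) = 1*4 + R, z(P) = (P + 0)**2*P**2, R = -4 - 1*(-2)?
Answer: 78053500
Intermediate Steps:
R = -2 (R = -4 + 2 = -2)
z(P) = P**4 (z(P) = P**2*P**2 = P**4)
I(p) = 2 (I(p) = 1*4 - 2 = 4 - 2 = 2)
(-21398 + I(-146)) + z(-94) = (-21398 + 2) + (-94)**4 = -21396 + 78074896 = 78053500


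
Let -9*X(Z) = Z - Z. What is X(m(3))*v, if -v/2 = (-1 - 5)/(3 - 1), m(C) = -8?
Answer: 0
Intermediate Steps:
v = 6 (v = -2*(-1 - 5)/(3 - 1) = -(-12)/2 = -2*(-3) = 6)
X(Z) = 0 (X(Z) = -(Z - Z)/9 = -1/9*0 = 0)
X(m(3))*v = 0*6 = 0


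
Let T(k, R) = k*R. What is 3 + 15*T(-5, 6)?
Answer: -447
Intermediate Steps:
T(k, R) = R*k
3 + 15*T(-5, 6) = 3 + 15*(6*(-5)) = 3 + 15*(-30) = 3 - 450 = -447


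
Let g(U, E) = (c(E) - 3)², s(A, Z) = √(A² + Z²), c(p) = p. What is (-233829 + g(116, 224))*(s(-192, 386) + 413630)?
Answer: -76516586440 - 369976*√46465 ≈ -7.6596e+10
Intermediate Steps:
g(U, E) = (-3 + E)² (g(U, E) = (E - 3)² = (-3 + E)²)
(-233829 + g(116, 224))*(s(-192, 386) + 413630) = (-233829 + (-3 + 224)²)*(√((-192)² + 386²) + 413630) = (-233829 + 221²)*(√(36864 + 148996) + 413630) = (-233829 + 48841)*(√185860 + 413630) = -184988*(2*√46465 + 413630) = -184988*(413630 + 2*√46465) = -76516586440 - 369976*√46465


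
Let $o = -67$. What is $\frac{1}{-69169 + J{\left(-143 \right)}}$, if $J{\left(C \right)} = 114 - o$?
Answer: $- \frac{1}{68988} \approx -1.4495 \cdot 10^{-5}$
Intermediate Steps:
$J{\left(C \right)} = 181$ ($J{\left(C \right)} = 114 - -67 = 114 + 67 = 181$)
$\frac{1}{-69169 + J{\left(-143 \right)}} = \frac{1}{-69169 + 181} = \frac{1}{-68988} = - \frac{1}{68988}$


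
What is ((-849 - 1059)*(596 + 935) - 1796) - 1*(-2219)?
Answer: -2920725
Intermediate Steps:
((-849 - 1059)*(596 + 935) - 1796) - 1*(-2219) = (-1908*1531 - 1796) + 2219 = (-2921148 - 1796) + 2219 = -2922944 + 2219 = -2920725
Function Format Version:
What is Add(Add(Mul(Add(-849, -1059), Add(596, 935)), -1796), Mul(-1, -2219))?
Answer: -2920725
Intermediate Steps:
Add(Add(Mul(Add(-849, -1059), Add(596, 935)), -1796), Mul(-1, -2219)) = Add(Add(Mul(-1908, 1531), -1796), 2219) = Add(Add(-2921148, -1796), 2219) = Add(-2922944, 2219) = -2920725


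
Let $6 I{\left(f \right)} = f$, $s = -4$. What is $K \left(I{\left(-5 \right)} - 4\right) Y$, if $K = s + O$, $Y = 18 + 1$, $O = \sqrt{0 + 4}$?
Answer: $\frac{551}{3} \approx 183.67$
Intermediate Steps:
$O = 2$ ($O = \sqrt{4} = 2$)
$I{\left(f \right)} = \frac{f}{6}$
$Y = 19$
$K = -2$ ($K = -4 + 2 = -2$)
$K \left(I{\left(-5 \right)} - 4\right) Y = - 2 \left(\frac{1}{6} \left(-5\right) - 4\right) 19 = - 2 \left(- \frac{5}{6} - 4\right) 19 = \left(-2\right) \left(- \frac{29}{6}\right) 19 = \frac{29}{3} \cdot 19 = \frac{551}{3}$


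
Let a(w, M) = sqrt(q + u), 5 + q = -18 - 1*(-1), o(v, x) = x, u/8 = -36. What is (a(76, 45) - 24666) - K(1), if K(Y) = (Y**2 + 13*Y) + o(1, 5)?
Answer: -24685 + I*sqrt(310) ≈ -24685.0 + 17.607*I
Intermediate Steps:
u = -288 (u = 8*(-36) = -288)
q = -22 (q = -5 + (-18 - 1*(-1)) = -5 + (-18 + 1) = -5 - 17 = -22)
a(w, M) = I*sqrt(310) (a(w, M) = sqrt(-22 - 288) = sqrt(-310) = I*sqrt(310))
K(Y) = 5 + Y**2 + 13*Y (K(Y) = (Y**2 + 13*Y) + 5 = 5 + Y**2 + 13*Y)
(a(76, 45) - 24666) - K(1) = (I*sqrt(310) - 24666) - (5 + 1**2 + 13*1) = (-24666 + I*sqrt(310)) - (5 + 1 + 13) = (-24666 + I*sqrt(310)) - 1*19 = (-24666 + I*sqrt(310)) - 19 = -24685 + I*sqrt(310)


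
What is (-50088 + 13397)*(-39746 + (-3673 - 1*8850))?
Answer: 1917801879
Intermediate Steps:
(-50088 + 13397)*(-39746 + (-3673 - 1*8850)) = -36691*(-39746 + (-3673 - 8850)) = -36691*(-39746 - 12523) = -36691*(-52269) = 1917801879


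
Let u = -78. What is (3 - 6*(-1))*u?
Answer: -702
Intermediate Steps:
(3 - 6*(-1))*u = (3 - 6*(-1))*(-78) = (3 + 6)*(-78) = 9*(-78) = -702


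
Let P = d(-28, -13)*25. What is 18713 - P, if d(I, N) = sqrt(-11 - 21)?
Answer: 18713 - 100*I*sqrt(2) ≈ 18713.0 - 141.42*I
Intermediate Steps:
d(I, N) = 4*I*sqrt(2) (d(I, N) = sqrt(-32) = 4*I*sqrt(2))
P = 100*I*sqrt(2) (P = (4*I*sqrt(2))*25 = 100*I*sqrt(2) ≈ 141.42*I)
18713 - P = 18713 - 100*I*sqrt(2)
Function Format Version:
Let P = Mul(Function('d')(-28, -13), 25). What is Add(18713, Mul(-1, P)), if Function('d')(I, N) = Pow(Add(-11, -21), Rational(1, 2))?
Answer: Add(18713, Mul(-100, I, Pow(2, Rational(1, 2)))) ≈ Add(18713., Mul(-141.42, I))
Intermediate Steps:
Function('d')(I, N) = Mul(4, I, Pow(2, Rational(1, 2))) (Function('d')(I, N) = Pow(-32, Rational(1, 2)) = Mul(4, I, Pow(2, Rational(1, 2))))
P = Mul(100, I, Pow(2, Rational(1, 2))) (P = Mul(Mul(4, I, Pow(2, Rational(1, 2))), 25) = Mul(100, I, Pow(2, Rational(1, 2))) ≈ Mul(141.42, I))
Add(18713, Mul(-1, P)) = Add(18713, Mul(-1, Mul(100, I, Pow(2, Rational(1, 2))))) = Add(18713, Mul(-100, I, Pow(2, Rational(1, 2))))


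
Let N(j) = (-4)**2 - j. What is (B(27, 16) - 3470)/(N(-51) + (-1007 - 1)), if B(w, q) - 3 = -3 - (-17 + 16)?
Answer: 3469/941 ≈ 3.6865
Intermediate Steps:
N(j) = 16 - j
B(w, q) = 1 (B(w, q) = 3 + (-3 - (-17 + 16)) = 3 + (-3 - 1*(-1)) = 3 + (-3 + 1) = 3 - 2 = 1)
(B(27, 16) - 3470)/(N(-51) + (-1007 - 1)) = (1 - 3470)/((16 - 1*(-51)) + (-1007 - 1)) = -3469/((16 + 51) - 1008) = -3469/(67 - 1008) = -3469/(-941) = -3469*(-1/941) = 3469/941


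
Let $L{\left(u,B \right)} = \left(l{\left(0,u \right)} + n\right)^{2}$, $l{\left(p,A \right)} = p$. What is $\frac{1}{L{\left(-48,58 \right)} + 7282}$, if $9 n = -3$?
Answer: $\frac{9}{65539} \approx 0.00013732$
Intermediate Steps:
$n = - \frac{1}{3}$ ($n = \frac{1}{9} \left(-3\right) = - \frac{1}{3} \approx -0.33333$)
$L{\left(u,B \right)} = \frac{1}{9}$ ($L{\left(u,B \right)} = \left(0 - \frac{1}{3}\right)^{2} = \left(- \frac{1}{3}\right)^{2} = \frac{1}{9}$)
$\frac{1}{L{\left(-48,58 \right)} + 7282} = \frac{1}{\frac{1}{9} + 7282} = \frac{1}{\frac{65539}{9}} = \frac{9}{65539}$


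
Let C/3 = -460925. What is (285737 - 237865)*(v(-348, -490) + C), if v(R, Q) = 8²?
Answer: -66193140992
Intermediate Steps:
v(R, Q) = 64
C = -1382775 (C = 3*(-460925) = -1382775)
(285737 - 237865)*(v(-348, -490) + C) = (285737 - 237865)*(64 - 1382775) = 47872*(-1382711) = -66193140992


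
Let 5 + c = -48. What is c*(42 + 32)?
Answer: -3922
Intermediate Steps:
c = -53 (c = -5 - 48 = -53)
c*(42 + 32) = -53*(42 + 32) = -53*74 = -3922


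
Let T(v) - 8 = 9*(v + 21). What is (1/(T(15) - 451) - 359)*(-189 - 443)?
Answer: 27000304/119 ≈ 2.2689e+5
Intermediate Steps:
T(v) = 197 + 9*v (T(v) = 8 + 9*(v + 21) = 8 + 9*(21 + v) = 8 + (189 + 9*v) = 197 + 9*v)
(1/(T(15) - 451) - 359)*(-189 - 443) = (1/((197 + 9*15) - 451) - 359)*(-189 - 443) = (1/((197 + 135) - 451) - 359)*(-632) = (1/(332 - 451) - 359)*(-632) = (1/(-119) - 359)*(-632) = (-1/119 - 359)*(-632) = -42722/119*(-632) = 27000304/119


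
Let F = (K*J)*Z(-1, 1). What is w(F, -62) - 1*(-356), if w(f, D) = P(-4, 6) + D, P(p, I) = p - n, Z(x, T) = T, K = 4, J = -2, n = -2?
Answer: 292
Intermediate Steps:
P(p, I) = 2 + p (P(p, I) = p - 1*(-2) = p + 2 = 2 + p)
F = -8 (F = (4*(-2))*1 = -8*1 = -8)
w(f, D) = -2 + D (w(f, D) = (2 - 4) + D = -2 + D)
w(F, -62) - 1*(-356) = (-2 - 62) - 1*(-356) = -64 + 356 = 292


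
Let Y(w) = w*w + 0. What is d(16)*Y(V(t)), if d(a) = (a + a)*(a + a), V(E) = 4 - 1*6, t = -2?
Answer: 4096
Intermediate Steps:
V(E) = -2 (V(E) = 4 - 6 = -2)
d(a) = 4*a² (d(a) = (2*a)*(2*a) = 4*a²)
Y(w) = w² (Y(w) = w² + 0 = w²)
d(16)*Y(V(t)) = (4*16²)*(-2)² = (4*256)*4 = 1024*4 = 4096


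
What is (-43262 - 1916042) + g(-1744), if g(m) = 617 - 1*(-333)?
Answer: -1958354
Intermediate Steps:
g(m) = 950 (g(m) = 617 + 333 = 950)
(-43262 - 1916042) + g(-1744) = (-43262 - 1916042) + 950 = -1959304 + 950 = -1958354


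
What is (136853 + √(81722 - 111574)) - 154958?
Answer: -18105 + 2*I*√7463 ≈ -18105.0 + 172.78*I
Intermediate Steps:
(136853 + √(81722 - 111574)) - 154958 = (136853 + √(-29852)) - 154958 = (136853 + 2*I*√7463) - 154958 = -18105 + 2*I*√7463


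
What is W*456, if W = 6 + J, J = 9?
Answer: 6840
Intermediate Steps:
W = 15 (W = 6 + 9 = 15)
W*456 = 15*456 = 6840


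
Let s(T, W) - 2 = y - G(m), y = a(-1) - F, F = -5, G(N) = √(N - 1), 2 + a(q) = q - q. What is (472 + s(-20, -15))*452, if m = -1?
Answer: 215604 - 452*I*√2 ≈ 2.156e+5 - 639.22*I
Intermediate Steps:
a(q) = -2 (a(q) = -2 + (q - q) = -2 + 0 = -2)
G(N) = √(-1 + N)
y = 3 (y = -2 - 1*(-5) = -2 + 5 = 3)
s(T, W) = 5 - I*√2 (s(T, W) = 2 + (3 - √(-1 - 1)) = 2 + (3 - √(-2)) = 2 + (3 - I*√2) = 5 - I*√2)
(472 + s(-20, -15))*452 = (472 + (5 - I*√2))*452 = (477 - I*√2)*452 = 215604 - 452*I*√2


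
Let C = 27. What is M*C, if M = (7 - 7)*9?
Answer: 0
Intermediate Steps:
M = 0 (M = 0*9 = 0)
M*C = 0*27 = 0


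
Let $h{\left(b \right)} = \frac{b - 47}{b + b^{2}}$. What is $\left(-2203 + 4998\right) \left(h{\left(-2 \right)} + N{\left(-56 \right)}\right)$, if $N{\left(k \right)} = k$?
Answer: $- \frac{449995}{2} \approx -2.25 \cdot 10^{5}$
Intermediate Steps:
$h{\left(b \right)} = \frac{-47 + b}{b + b^{2}}$
$\left(-2203 + 4998\right) \left(h{\left(-2 \right)} + N{\left(-56 \right)}\right) = \left(-2203 + 4998\right) \left(\frac{-47 - 2}{\left(-2\right) \left(1 - 2\right)} - 56\right) = 2795 \left(\left(- \frac{1}{2}\right) \frac{1}{-1} \left(-49\right) - 56\right) = 2795 \left(\left(- \frac{1}{2}\right) \left(-1\right) \left(-49\right) - 56\right) = 2795 \left(- \frac{49}{2} - 56\right) = 2795 \left(- \frac{161}{2}\right) = - \frac{449995}{2}$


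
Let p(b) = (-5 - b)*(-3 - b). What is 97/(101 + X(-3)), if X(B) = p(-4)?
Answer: 97/100 ≈ 0.97000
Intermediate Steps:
X(B) = -1 (X(B) = 15 + (-4)² + 8*(-4) = 15 + 16 - 32 = -1)
97/(101 + X(-3)) = 97/(101 - 1) = 97/100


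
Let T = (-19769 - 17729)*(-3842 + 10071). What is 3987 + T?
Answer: -233571055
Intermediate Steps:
T = -233575042 (T = -37498*6229 = -233575042)
3987 + T = 3987 - 233575042 = -233571055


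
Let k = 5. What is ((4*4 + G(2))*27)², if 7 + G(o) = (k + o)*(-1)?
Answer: 2916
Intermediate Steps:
G(o) = -12 - o (G(o) = -7 + (5 + o)*(-1) = -7 + (-5 - o) = -12 - o)
((4*4 + G(2))*27)² = ((4*4 + (-12 - 1*2))*27)² = ((16 + (-12 - 2))*27)² = ((16 - 14)*27)² = (2*27)² = 54² = 2916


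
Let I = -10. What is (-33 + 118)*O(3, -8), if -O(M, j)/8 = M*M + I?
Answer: 680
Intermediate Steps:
O(M, j) = 80 - 8*M² (O(M, j) = -8*(M*M - 10) = -8*(M² - 10) = -8*(-10 + M²) = 80 - 8*M²)
(-33 + 118)*O(3, -8) = (-33 + 118)*(80 - 8*3²) = 85*(80 - 8*9) = 85*(80 - 72) = 85*8 = 680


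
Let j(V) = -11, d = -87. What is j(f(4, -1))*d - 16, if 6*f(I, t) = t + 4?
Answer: 941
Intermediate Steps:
f(I, t) = ⅔ + t/6 (f(I, t) = (t + 4)/6 = (4 + t)/6 = ⅔ + t/6)
j(f(4, -1))*d - 16 = -11*(-87) - 16 = 957 - 16 = 941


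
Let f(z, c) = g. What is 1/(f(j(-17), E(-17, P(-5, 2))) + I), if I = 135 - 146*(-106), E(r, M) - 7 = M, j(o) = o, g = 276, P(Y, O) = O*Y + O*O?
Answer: 1/15887 ≈ 6.2945e-5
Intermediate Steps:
P(Y, O) = O² + O*Y (P(Y, O) = O*Y + O² = O² + O*Y)
E(r, M) = 7 + M
f(z, c) = 276
I = 15611 (I = 135 + 15476 = 15611)
1/(f(j(-17), E(-17, P(-5, 2))) + I) = 1/(276 + 15611) = 1/15887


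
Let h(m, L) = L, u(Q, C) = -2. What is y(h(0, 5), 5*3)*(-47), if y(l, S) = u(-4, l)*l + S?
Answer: -235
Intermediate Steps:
y(l, S) = S - 2*l (y(l, S) = -2*l + S = S - 2*l)
y(h(0, 5), 5*3)*(-47) = (5*3 - 2*5)*(-47) = (15 - 10)*(-47) = 5*(-47) = -235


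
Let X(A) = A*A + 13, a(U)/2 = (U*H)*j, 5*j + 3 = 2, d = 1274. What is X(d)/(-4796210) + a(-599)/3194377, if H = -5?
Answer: -5190504030133/15320902911170 ≈ -0.33879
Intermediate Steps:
j = -1/5 (j = -3/5 + (1/5)*2 = -3/5 + 2/5 = -1/5 ≈ -0.20000)
a(U) = 2*U (a(U) = 2*((U*(-5))*(-1/5)) = 2*(-5*U*(-1/5)) = 2*U)
X(A) = 13 + A**2 (X(A) = A**2 + 13 = 13 + A**2)
X(d)/(-4796210) + a(-599)/3194377 = (13 + 1274**2)/(-4796210) + (2*(-599))/3194377 = (13 + 1623076)*(-1/4796210) - 1198*1/3194377 = 1623089*(-1/4796210) - 1198/3194377 = -1623089/4796210 - 1198/3194377 = -5190504030133/15320902911170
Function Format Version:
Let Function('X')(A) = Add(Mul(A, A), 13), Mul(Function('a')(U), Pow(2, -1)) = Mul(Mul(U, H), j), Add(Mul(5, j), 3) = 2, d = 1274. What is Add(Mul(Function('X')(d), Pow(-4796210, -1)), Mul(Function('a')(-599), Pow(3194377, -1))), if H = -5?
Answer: Rational(-5190504030133, 15320902911170) ≈ -0.33879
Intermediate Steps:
j = Rational(-1, 5) (j = Add(Rational(-3, 5), Mul(Rational(1, 5), 2)) = Add(Rational(-3, 5), Rational(2, 5)) = Rational(-1, 5) ≈ -0.20000)
Function('a')(U) = Mul(2, U) (Function('a')(U) = Mul(2, Mul(Mul(U, -5), Rational(-1, 5))) = Mul(2, Mul(Mul(-5, U), Rational(-1, 5))) = Mul(2, U))
Function('X')(A) = Add(13, Pow(A, 2)) (Function('X')(A) = Add(Pow(A, 2), 13) = Add(13, Pow(A, 2)))
Add(Mul(Function('X')(d), Pow(-4796210, -1)), Mul(Function('a')(-599), Pow(3194377, -1))) = Add(Mul(Add(13, Pow(1274, 2)), Pow(-4796210, -1)), Mul(Mul(2, -599), Pow(3194377, -1))) = Add(Mul(Add(13, 1623076), Rational(-1, 4796210)), Mul(-1198, Rational(1, 3194377))) = Add(Mul(1623089, Rational(-1, 4796210)), Rational(-1198, 3194377)) = Add(Rational(-1623089, 4796210), Rational(-1198, 3194377)) = Rational(-5190504030133, 15320902911170)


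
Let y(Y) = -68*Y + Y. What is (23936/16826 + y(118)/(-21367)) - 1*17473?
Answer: -3140634223649/179760571 ≈ -17471.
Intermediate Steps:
y(Y) = -67*Y
(23936/16826 + y(118)/(-21367)) - 1*17473 = (23936/16826 - 67*118/(-21367)) - 1*17473 = (23936*(1/16826) - 7906*(-1/21367)) - 17473 = (11968/8413 + 7906/21367) - 17473 = 322233434/179760571 - 17473 = -3140634223649/179760571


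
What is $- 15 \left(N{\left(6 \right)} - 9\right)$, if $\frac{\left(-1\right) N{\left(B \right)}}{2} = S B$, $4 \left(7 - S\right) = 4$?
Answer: $1215$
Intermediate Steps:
$S = 6$ ($S = 7 - 1 = 6$)
$N{\left(B \right)} = - 12 B$ ($N{\left(B \right)} = - 2 \cdot 6 B = - 12 B$)
$- 15 \left(N{\left(6 \right)} - 9\right) = - 15 \left(\left(-12\right) 6 - 9\right) = - 15 \left(-72 - 9\right) = \left(-15\right) \left(-81\right) = 1215$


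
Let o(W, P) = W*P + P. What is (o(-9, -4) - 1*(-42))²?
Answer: 5476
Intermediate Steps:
o(W, P) = P + P*W (o(W, P) = P*W + P = P + P*W)
(o(-9, -4) - 1*(-42))² = (-4*(1 - 9) - 1*(-42))² = (-4*(-8) + 42)² = (32 + 42)² = 74² = 5476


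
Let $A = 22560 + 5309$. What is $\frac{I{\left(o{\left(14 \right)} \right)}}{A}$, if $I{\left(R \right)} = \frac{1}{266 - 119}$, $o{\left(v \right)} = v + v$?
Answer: $\frac{1}{4096743} \approx 2.441 \cdot 10^{-7}$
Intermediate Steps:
$o{\left(v \right)} = 2 v$
$I{\left(R \right)} = \frac{1}{147}$
$A = 27869$
$\frac{I{\left(o{\left(14 \right)} \right)}}{A} = \frac{1}{147 \cdot 27869} = \frac{1}{147} \cdot \frac{1}{27869} = \frac{1}{4096743}$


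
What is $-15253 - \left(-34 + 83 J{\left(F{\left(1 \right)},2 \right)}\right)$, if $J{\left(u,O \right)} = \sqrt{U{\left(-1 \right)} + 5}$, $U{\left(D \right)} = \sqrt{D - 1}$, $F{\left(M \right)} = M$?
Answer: $-15219 - 83 \sqrt{5 + i \sqrt{2}} \approx -15406.0 - 25.993 i$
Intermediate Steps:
$U{\left(D \right)} = \sqrt{-1 + D}$
$J{\left(u,O \right)} = \sqrt{5 + i \sqrt{2}}$ ($J{\left(u,O \right)} = \sqrt{\sqrt{-1 - 1} + 5} = \sqrt{\sqrt{-2} + 5} = \sqrt{i \sqrt{2} + 5} = \sqrt{5 + i \sqrt{2}}$)
$-15253 - \left(-34 + 83 J{\left(F{\left(1 \right)},2 \right)}\right) = -15253 + \left(- 83 \sqrt{5 + i \sqrt{2}} + 34\right) = -15253 + \left(34 - 83 \sqrt{5 + i \sqrt{2}}\right) = -15219 - 83 \sqrt{5 + i \sqrt{2}}$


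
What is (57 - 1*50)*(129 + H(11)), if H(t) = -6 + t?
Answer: 938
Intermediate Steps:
(57 - 1*50)*(129 + H(11)) = (57 - 1*50)*(129 + (-6 + 11)) = (57 - 50)*(129 + 5) = 7*134 = 938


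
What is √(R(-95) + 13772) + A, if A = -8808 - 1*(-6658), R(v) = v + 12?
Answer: -2033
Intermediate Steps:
R(v) = 12 + v
A = -2150 (A = -8808 + 6658 = -2150)
√(R(-95) + 13772) + A = √((12 - 95) + 13772) - 2150 = √(-83 + 13772) - 2150 = √13689 - 2150 = 117 - 2150 = -2033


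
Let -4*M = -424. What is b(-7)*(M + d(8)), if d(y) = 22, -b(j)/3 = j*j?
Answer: -18816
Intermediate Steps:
M = 106 (M = -¼*(-424) = 106)
b(j) = -3*j² (b(j) = -3*j*j = -3*j²)
b(-7)*(M + d(8)) = (-3*(-7)²)*(106 + 22) = -3*49*128 = -147*128 = -18816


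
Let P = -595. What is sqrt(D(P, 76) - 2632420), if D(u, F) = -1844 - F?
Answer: 2*I*sqrt(658585) ≈ 1623.1*I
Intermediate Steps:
sqrt(D(P, 76) - 2632420) = sqrt((-1844 - 1*76) - 2632420) = sqrt((-1844 - 76) - 2632420) = sqrt(-1920 - 2632420) = sqrt(-2634340) = 2*I*sqrt(658585)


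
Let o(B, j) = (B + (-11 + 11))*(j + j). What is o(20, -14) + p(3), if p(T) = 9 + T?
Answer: -548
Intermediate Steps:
o(B, j) = 2*B*j (o(B, j) = (B + 0)*(2*j) = B*(2*j) = 2*B*j)
o(20, -14) + p(3) = 2*20*(-14) + (9 + 3) = -560 + 12 = -548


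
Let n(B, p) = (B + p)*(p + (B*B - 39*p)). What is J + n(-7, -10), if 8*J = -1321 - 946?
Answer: -60611/8 ≈ -7576.4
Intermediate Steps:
n(B, p) = (B + p)*(B**2 - 38*p) (n(B, p) = (B + p)*(p + (B**2 - 39*p)) = (B + p)*(B**2 - 38*p))
J = -2267/8 (J = (-1321 - 946)/8 = (1/8)*(-2267) = -2267/8 ≈ -283.38)
J + n(-7, -10) = -2267/8 + ((-7)**3 - 38*(-10)**2 - 10*(-7)**2 - 38*(-7)*(-10)) = -2267/8 + (-343 - 38*100 - 10*49 - 2660) = -2267/8 + (-343 - 3800 - 490 - 2660) = -2267/8 - 7293 = -60611/8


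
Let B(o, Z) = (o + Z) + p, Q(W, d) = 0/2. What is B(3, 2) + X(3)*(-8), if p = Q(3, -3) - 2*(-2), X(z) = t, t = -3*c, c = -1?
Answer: -15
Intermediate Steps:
t = 3 (t = -3*(-1) = 3)
Q(W, d) = 0 (Q(W, d) = 0*(1/2) = 0)
X(z) = 3
p = 4 (p = 0 - 2*(-2) = 0 + 4 = 4)
B(o, Z) = 4 + Z + o (B(o, Z) = (o + Z) + 4 = (Z + o) + 4 = 4 + Z + o)
B(3, 2) + X(3)*(-8) = (4 + 2 + 3) + 3*(-8) = 9 - 24 = -15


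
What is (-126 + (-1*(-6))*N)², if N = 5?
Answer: 9216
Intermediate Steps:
(-126 + (-1*(-6))*N)² = (-126 - 1*(-6)*5)² = (-126 + 6*5)² = (-126 + 30)² = (-96)² = 9216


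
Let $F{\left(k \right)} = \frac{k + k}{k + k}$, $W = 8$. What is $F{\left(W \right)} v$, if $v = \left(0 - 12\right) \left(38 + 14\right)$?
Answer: $-624$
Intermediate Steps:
$F{\left(k \right)} = 1$ ($F{\left(k \right)} = \frac{2 k}{2 k} = 2 k \frac{1}{2 k} = 1$)
$v = -624$ ($v = \left(-12\right) 52 = -624$)
$F{\left(W \right)} v = 1 \left(-624\right) = -624$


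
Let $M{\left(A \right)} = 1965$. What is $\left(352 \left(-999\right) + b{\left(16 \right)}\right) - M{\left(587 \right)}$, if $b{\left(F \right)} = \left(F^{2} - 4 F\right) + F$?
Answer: $-353405$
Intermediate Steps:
$b{\left(F \right)} = F^{2} - 3 F$
$\left(352 \left(-999\right) + b{\left(16 \right)}\right) - M{\left(587 \right)} = \left(352 \left(-999\right) + 16 \left(-3 + 16\right)\right) - 1965 = \left(-351648 + 16 \cdot 13\right) - 1965 = \left(-351648 + 208\right) - 1965 = -351440 - 1965 = -353405$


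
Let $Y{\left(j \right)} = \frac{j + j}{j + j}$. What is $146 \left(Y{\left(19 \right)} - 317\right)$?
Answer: $-46136$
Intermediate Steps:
$Y{\left(j \right)} = 1$ ($Y{\left(j \right)} = \frac{2 j}{2 j} = 2 j \frac{1}{2 j} = 1$)
$146 \left(Y{\left(19 \right)} - 317\right) = 146 \left(1 - 317\right) = 146 \left(-316\right) = -46136$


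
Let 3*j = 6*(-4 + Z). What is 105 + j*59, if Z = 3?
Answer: -13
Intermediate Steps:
j = -2 (j = (6*(-4 + 3))/3 = (6*(-1))/3 = (⅓)*(-6) = -2)
105 + j*59 = 105 - 2*59 = 105 - 118 = -13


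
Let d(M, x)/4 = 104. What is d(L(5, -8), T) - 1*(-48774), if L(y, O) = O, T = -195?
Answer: 49190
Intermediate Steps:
d(M, x) = 416 (d(M, x) = 4*104 = 416)
d(L(5, -8), T) - 1*(-48774) = 416 - 1*(-48774) = 416 + 48774 = 49190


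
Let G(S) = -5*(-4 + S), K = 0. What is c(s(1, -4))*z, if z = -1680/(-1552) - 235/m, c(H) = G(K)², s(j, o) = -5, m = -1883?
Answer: 88204000/182651 ≈ 482.91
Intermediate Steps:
G(S) = 20 - 5*S
c(H) = 400 (c(H) = (20 - 5*0)² = (20 + 0)² = 20² = 400)
z = 220510/182651 (z = -1680/(-1552) - 235/(-1883) = -1680*(-1/1552) - 235*(-1/1883) = 105/97 + 235/1883 = 220510/182651 ≈ 1.2073)
c(s(1, -4))*z = 400*(220510/182651) = 88204000/182651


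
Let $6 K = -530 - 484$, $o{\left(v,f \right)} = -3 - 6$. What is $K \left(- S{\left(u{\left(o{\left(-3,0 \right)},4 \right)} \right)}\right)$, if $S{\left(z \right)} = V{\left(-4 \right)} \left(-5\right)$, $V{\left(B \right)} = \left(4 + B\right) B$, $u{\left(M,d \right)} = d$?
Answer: $0$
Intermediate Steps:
$o{\left(v,f \right)} = -9$ ($o{\left(v,f \right)} = -3 - 6 = -9$)
$V{\left(B \right)} = B \left(4 + B\right)$
$S{\left(z \right)} = 0$ ($S{\left(z \right)} = - 4 \left(4 - 4\right) \left(-5\right) = \left(-4\right) 0 \left(-5\right) = 0 \left(-5\right) = 0$)
$K = -169$ ($K = \frac{-530 - 484}{6} = \frac{1}{6} \left(-1014\right) = -169$)
$K \left(- S{\left(u{\left(o{\left(-3,0 \right)},4 \right)} \right)}\right) = - 169 \left(\left(-1\right) 0\right) = \left(-169\right) 0 = 0$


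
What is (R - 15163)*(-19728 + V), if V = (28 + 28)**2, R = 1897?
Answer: 220109472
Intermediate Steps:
V = 3136 (V = 56**2 = 3136)
(R - 15163)*(-19728 + V) = (1897 - 15163)*(-19728 + 3136) = -13266*(-16592) = 220109472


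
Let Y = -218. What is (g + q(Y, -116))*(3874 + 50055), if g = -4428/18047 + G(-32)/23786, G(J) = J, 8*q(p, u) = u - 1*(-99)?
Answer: -219618742230995/1717063768 ≈ -1.2790e+5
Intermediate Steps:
q(p, u) = 99/8 + u/8 (q(p, u) = (u - 1*(-99))/8 = (u + 99)/8 = (99 + u)/8 = 99/8 + u/8)
g = -52950956/214632971 (g = -4428/18047 - 32/23786 = -4428*1/18047 - 32*1/23786 = -4428/18047 - 16/11893 = -52950956/214632971 ≈ -0.24670)
(g + q(Y, -116))*(3874 + 50055) = (-52950956/214632971 + (99/8 + (⅛)*(-116)))*(3874 + 50055) = (-52950956/214632971 + (99/8 - 29/2))*53929 = (-52950956/214632971 - 17/8)*53929 = -4072368155/1717063768*53929 = -219618742230995/1717063768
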